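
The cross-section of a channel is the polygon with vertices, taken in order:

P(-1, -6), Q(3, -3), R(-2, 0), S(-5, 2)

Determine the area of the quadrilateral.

21.5

Cross-terms: 21, -6, -4, 32  ⇒  Σ = 43
Area = |Σ|/2 = 21.5.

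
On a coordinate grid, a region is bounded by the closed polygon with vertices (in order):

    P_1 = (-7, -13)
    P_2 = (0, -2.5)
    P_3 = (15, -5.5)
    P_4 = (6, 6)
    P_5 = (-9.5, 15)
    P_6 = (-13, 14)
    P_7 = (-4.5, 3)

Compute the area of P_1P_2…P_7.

245.25

Σ = (17.5) + (37.5) + (123) + (147) + (62) + (24) + (79.5) = 490.5
Area = |Σ|/2 = 245.25.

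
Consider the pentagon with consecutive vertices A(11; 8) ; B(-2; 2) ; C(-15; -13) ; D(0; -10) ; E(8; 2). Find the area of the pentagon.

Apply the surveyor's formula: 2A = Σ (x_i·y_{i+1} − x_{i+1}·y_i), indices taken mod 5.
Cross-terms: 38, 56, 150, 80, 42  ⇒  Σ = 366
Area = |Σ|/2 = 183.

183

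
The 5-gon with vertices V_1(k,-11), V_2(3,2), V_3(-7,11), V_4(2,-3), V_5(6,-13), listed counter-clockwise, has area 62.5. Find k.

Write out the shoelace sum; only the two edges meeting at V_1 involve k:
2·Area = [(6·(-11) − k·(-13)) + (k·2 − 3·(-11))] + 38
       = 15·k + 5 = 125
⇒ k = 8.

8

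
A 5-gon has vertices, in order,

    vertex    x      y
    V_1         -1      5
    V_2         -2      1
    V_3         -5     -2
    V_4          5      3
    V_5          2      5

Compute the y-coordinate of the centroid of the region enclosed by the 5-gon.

114/47

Apply Gauss's area formula. First the cross-terms c_i = x_i·y_{i+1} − x_{i+1}·y_i:
  9, 9, -5, 19, 15  ⇒  2A = 47, A = 23.5.
Then Σ (y_i + y_{i+1})·c_i = 342, so ȳ = 342 / (6·23.5) = 114/47.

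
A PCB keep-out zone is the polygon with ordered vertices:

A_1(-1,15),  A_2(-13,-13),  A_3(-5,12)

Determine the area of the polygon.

38

Cross-terms: 208, -221, -63  ⇒  Σ = -76
Area = |Σ|/2 = 38.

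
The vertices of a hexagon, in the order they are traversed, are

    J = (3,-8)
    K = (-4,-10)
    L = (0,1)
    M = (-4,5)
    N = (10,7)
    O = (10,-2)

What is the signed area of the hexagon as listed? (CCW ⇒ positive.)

-152

Apply the surveyor's formula: 2A = Σ (x_i·y_{i+1} − x_{i+1}·y_i), indices taken mod 6.
J→K: (3)(-10) − (-4)(-8) = -62
K→L: (-4)(1) − (0)(-10) = -4
L→M: (0)(5) − (-4)(1) = 4
M→N: (-4)(7) − (10)(5) = -78
N→O: (10)(-2) − (10)(7) = -90
O→J: (10)(-8) − (3)(-2) = -74
Σ = -304
Signed area = Σ/2 = -152 (negative ⇒ clockwise traversal).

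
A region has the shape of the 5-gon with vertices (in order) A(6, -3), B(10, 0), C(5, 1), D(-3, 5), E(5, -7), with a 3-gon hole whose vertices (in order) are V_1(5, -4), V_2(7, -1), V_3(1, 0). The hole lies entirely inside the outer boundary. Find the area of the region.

35.5

Outer boundary:
Apply the surveyor's formula: 2A = Σ (x_i·y_{i+1} − x_{i+1}·y_i), indices taken mod 5.
Σ = (30) + (10) + (28) + (-4) + (27) = 91
Area = |Σ|/2 = 45.5.
Hole:
Apply Gauss's area formula: 2A = Σ (x_i·y_{i+1} − x_{i+1}·y_i), indices taken mod 3.
Σ = (23) + (1) + (-4) = 20
Area = |Σ|/2 = 10.
Net area = 45.5 − 10 = 35.5.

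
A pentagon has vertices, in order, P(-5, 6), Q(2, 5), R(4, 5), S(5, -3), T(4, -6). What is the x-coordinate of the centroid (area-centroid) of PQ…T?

Apply Gauss's area formula. First the cross-terms c_i = x_i·y_{i+1} − x_{i+1}·y_i:
  -37, -10, -37, -18, -6  ⇒  2A = -108, A = -54.
Then Σ (x_i + x_{i+1})·c_i = -438, so x̄ = -438 / (6·(-54)) = 73/54.

73/54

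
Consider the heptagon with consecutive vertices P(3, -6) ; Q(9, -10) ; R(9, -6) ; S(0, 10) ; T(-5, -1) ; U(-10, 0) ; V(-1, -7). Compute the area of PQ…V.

143.5

Apply the shoelace (surveyor's) formula: 2A = Σ (x_i·y_{i+1} − x_{i+1}·y_i), indices taken mod 7.
Σ = (24) + (36) + (90) + (50) + (-10) + (70) + (27) = 287
Area = |Σ|/2 = 143.5.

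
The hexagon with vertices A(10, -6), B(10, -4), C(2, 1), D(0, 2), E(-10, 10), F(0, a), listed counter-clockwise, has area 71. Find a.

Write out the shoelace sum; only the two edges meeting at F involve a:
2·Area = [((-10)·a − 0·10) + (0·(-6) − 10·a)] + 62
       = -20·a + 62 = 142
⇒ a = -4.

-4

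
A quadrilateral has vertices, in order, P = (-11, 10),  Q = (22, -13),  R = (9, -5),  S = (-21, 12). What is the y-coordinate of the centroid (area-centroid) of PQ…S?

106/29

Apply the shoelace formula. First the cross-terms c_i = x_i·y_{i+1} − x_{i+1}·y_i:
  -77, 7, 3, -78  ⇒  2A = -145, A = -72.5.
Then Σ (y_i + y_{i+1})·c_i = -1590, so ȳ = -1590 / (6·(-72.5)) = 106/29.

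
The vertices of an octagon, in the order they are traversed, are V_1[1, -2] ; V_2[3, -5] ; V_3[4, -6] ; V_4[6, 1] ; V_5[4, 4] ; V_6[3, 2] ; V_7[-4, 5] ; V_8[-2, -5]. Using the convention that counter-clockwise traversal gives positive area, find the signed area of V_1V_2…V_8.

60.5

Σ = (1) + (2) + (40) + (20) + (-4) + (23) + (30) + (9) = 121
Signed area = Σ/2 = 60.5 (positive ⇒ counter-clockwise traversal).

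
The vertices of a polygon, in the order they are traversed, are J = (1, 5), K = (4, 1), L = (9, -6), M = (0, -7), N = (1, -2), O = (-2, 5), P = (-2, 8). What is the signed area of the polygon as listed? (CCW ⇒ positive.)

-65.5

Cross-terms: -19, -33, -63, 7, 1, -6, -18  ⇒  Σ = -131
Signed area = Σ/2 = -65.5 (negative ⇒ clockwise traversal).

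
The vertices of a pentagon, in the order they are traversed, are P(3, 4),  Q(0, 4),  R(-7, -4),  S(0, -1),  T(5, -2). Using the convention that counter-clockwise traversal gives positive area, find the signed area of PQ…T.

39

Apply Gauss's area formula: 2A = Σ (x_i·y_{i+1} − x_{i+1}·y_i), indices taken mod 5.
Cross-terms: 12, 28, 7, 5, 26  ⇒  Σ = 78
Signed area = Σ/2 = 39 (positive ⇒ counter-clockwise traversal).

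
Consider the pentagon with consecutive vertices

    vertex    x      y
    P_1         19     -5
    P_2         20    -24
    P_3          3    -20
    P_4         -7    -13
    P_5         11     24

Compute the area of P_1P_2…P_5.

699.5

P_1→P_2: (19)(-24) − (20)(-5) = -356
P_2→P_3: (20)(-20) − (3)(-24) = -328
P_3→P_4: (3)(-13) − (-7)(-20) = -179
P_4→P_5: (-7)(24) − (11)(-13) = -25
P_5→P_1: (11)(-5) − (19)(24) = -511
Σ = -1399
Area = |Σ|/2 = 699.5.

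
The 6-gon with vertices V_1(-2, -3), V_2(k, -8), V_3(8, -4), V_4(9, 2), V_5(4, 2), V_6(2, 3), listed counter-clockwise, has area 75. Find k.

Write out the shoelace sum; only the two edges meeting at V_2 involve k:
2·Area = [((-2)·(-8) − k·(-3)) + (k·(-4) − 8·(-8))] + 70
       = -1·k + 150 = 150
⇒ k = 0.

0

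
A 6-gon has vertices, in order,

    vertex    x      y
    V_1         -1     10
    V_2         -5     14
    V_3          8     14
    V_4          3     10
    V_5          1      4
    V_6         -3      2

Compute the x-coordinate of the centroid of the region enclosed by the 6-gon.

Apply the shoelace formula. First the cross-terms c_i = x_i·y_{i+1} − x_{i+1}·y_i:
  36, -182, 38, 2, 14, -28  ⇒  2A = -120, A = -60.
Then Σ (x_i + x_{i+1})·c_i = -252, so x̄ = -252 / (6·(-60)) = 0.7.

0.7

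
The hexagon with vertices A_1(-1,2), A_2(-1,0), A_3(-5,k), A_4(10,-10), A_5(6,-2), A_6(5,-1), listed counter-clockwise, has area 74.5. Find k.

-4

The doubled signed area Σ (x_i y_{i+1} − x_{i+1} y_i) is linear in k.
With k=0 it equals 105; the coefficient of k is -11 (from the two edges through A_3).
So -11·k + 105 = 2·74.5 = 149 ⇒ k = -4.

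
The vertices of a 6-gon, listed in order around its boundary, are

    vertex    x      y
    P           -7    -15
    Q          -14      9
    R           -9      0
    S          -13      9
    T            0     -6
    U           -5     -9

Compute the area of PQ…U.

106.5

Apply the shoelace formula: 2A = Σ (x_i·y_{i+1} − x_{i+1}·y_i), indices taken mod 6.
Σ = (-273) + (81) + (-81) + (78) + (-30) + (12) = -213
Area = |Σ|/2 = 106.5.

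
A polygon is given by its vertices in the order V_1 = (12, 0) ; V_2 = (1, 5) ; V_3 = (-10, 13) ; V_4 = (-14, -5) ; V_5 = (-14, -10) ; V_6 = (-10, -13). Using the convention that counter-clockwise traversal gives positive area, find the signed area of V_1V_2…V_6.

331.5

Cross-terms: 60, 63, 232, 70, 82, 156  ⇒  Σ = 663
Signed area = Σ/2 = 331.5 (positive ⇒ counter-clockwise traversal).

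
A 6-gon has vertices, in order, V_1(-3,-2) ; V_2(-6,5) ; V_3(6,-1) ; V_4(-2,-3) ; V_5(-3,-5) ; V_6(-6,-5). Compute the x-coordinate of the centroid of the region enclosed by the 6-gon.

Apply the shoelace formula. First the cross-terms c_i = x_i·y_{i+1} − x_{i+1}·y_i:
  -27, -24, -20, 1, -15, -3  ⇒  2A = -88, A = -44.
Then Σ (x_i + x_{i+1})·c_i = 320, so x̄ = 320 / (6·(-44)) = -40/33.

-40/33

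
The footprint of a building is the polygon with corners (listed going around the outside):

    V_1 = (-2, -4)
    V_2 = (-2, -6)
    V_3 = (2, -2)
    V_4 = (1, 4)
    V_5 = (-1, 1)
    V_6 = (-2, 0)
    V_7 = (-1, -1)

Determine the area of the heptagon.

20.5

Apply the shoelace formula: 2A = Σ (x_i·y_{i+1} − x_{i+1}·y_i), indices taken mod 7.
Cross-terms: 4, 16, 10, 5, 2, 2, 2  ⇒  Σ = 41
Area = |Σ|/2 = 20.5.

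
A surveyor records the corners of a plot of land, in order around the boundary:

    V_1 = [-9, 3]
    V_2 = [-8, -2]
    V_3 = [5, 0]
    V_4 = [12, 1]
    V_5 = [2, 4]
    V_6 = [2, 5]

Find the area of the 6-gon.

78

Apply the shoelace (surveyor's) formula: 2A = Σ (x_i·y_{i+1} − x_{i+1}·y_i), indices taken mod 6.
V_1→V_2: (-9)(-2) − (-8)(3) = 42
V_2→V_3: (-8)(0) − (5)(-2) = 10
V_3→V_4: (5)(1) − (12)(0) = 5
V_4→V_5: (12)(4) − (2)(1) = 46
V_5→V_6: (2)(5) − (2)(4) = 2
V_6→V_1: (2)(3) − (-9)(5) = 51
Σ = 156
Area = |Σ|/2 = 78.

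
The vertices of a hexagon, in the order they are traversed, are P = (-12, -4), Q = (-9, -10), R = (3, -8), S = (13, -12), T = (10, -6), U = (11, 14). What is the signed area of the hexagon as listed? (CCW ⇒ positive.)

Σ = (84) + (102) + (68) + (42) + (206) + (124) = 626
Signed area = Σ/2 = 313 (positive ⇒ counter-clockwise traversal).

313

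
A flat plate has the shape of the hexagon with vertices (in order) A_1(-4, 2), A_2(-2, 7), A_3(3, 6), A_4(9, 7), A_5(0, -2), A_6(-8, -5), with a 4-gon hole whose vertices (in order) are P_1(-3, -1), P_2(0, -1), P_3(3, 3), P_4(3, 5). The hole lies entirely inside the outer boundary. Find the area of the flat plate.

Outer boundary:
Apply the shoelace (surveyor's) formula: 2A = Σ (x_i·y_{i+1} − x_{i+1}·y_i), indices taken mod 6.
A_1→A_2: (-4)(7) − (-2)(2) = -24
A_2→A_3: (-2)(6) − (3)(7) = -33
A_3→A_4: (3)(7) − (9)(6) = -33
A_4→A_5: (9)(-2) − (0)(7) = -18
A_5→A_6: (0)(-5) − (-8)(-2) = -16
A_6→A_1: (-8)(2) − (-4)(-5) = -36
Σ = -160
Area = |Σ|/2 = 80.
Hole:
Apply the shoelace formula: 2A = Σ (x_i·y_{i+1} − x_{i+1}·y_i), indices taken mod 4.
Σ = (3) + (3) + (6) + (12) = 24
Area = |Σ|/2 = 12.
Net area = 80 − 12 = 68.

68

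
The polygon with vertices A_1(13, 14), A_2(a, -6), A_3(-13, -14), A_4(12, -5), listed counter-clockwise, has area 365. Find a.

-15

Write out the shoelace sum; only the two edges meeting at A_2 involve a:
2·Area = [(13·(-6) − a·14) + (a·(-14) − (-13)·(-6))] + 466
       = -28·a + 310 = 730
⇒ a = -15.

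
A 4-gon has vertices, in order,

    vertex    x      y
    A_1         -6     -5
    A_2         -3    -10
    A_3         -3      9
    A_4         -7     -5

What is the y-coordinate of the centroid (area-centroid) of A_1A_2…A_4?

-356/213

Apply the surveyor's formula. First the cross-terms c_i = x_i·y_{i+1} − x_{i+1}·y_i:
  45, -57, 78, 5  ⇒  2A = 71, A = 35.5.
Then Σ (y_i + y_{i+1})·c_i = -356, so ȳ = -356 / (6·35.5) = -356/213.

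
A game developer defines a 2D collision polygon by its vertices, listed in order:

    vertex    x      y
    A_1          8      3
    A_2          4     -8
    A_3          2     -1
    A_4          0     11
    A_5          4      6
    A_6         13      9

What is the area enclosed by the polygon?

80.5

Apply Gauss's area formula: 2A = Σ (x_i·y_{i+1} − x_{i+1}·y_i), indices taken mod 6.
Cross-terms: -76, 12, 22, -44, -42, -33  ⇒  Σ = -161
Area = |Σ|/2 = 80.5.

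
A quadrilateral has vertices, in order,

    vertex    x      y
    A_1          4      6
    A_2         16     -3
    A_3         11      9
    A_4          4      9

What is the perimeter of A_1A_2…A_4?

38

|A_1A_2| = √((12)² + (-9)²) = √225 = 15
|A_2A_3| = √((-5)² + (12)²) = √169 = 13
|A_3A_4| = √((-7)² + (0)²) = √49 = 7
|A_4A_1| = √((0)² + (-3)²) = √9 = 3
Perimeter = 15 + 13 + 7 + 3 = 38.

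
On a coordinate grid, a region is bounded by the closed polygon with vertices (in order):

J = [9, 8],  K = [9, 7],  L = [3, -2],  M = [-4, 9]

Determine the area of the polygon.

71

Apply Gauss's area formula: 2A = Σ (x_i·y_{i+1} − x_{i+1}·y_i), indices taken mod 4.
J→K: (9)(7) − (9)(8) = -9
K→L: (9)(-2) − (3)(7) = -39
L→M: (3)(9) − (-4)(-2) = 19
M→J: (-4)(8) − (9)(9) = -113
Σ = -142
Area = |Σ|/2 = 71.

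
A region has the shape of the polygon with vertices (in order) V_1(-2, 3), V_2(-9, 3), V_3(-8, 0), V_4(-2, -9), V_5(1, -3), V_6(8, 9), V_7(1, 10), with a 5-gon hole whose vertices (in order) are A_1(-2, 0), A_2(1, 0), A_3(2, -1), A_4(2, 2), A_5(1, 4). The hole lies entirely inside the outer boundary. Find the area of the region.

Outer boundary:
Apply the shoelace formula: 2A = Σ (x_i·y_{i+1} − x_{i+1}·y_i), indices taken mod 7.
V_1→V_2: (-2)(3) − (-9)(3) = 21
V_2→V_3: (-9)(0) − (-8)(3) = 24
V_3→V_4: (-8)(-9) − (-2)(0) = 72
V_4→V_5: (-2)(-3) − (1)(-9) = 15
V_5→V_6: (1)(9) − (8)(-3) = 33
V_6→V_7: (8)(10) − (1)(9) = 71
V_7→V_1: (1)(3) − (-2)(10) = 23
Σ = 259
Area = |Σ|/2 = 129.5.
Hole:
A_1→A_2: (-2)(0) − (1)(0) = 0
A_2→A_3: (1)(-1) − (2)(0) = -1
A_3→A_4: (2)(2) − (2)(-1) = 6
A_4→A_5: (2)(4) − (1)(2) = 6
A_5→A_1: (1)(0) − (-2)(4) = 8
Σ = 19
Area = |Σ|/2 = 9.5.
Net area = 129.5 − 9.5 = 120.

120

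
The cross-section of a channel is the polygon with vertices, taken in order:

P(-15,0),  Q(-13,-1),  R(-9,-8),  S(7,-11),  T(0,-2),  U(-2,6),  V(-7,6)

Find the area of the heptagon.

183.5

Σ = (15) + (95) + (155) + (-14) + (-4) + (30) + (90) = 367
Area = |Σ|/2 = 183.5.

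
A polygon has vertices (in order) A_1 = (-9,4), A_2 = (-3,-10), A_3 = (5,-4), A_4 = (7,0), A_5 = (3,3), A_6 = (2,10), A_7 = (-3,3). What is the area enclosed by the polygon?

144

Apply the shoelace (surveyor's) formula: 2A = Σ (x_i·y_{i+1} − x_{i+1}·y_i), indices taken mod 7.
Cross-terms: 102, 62, 28, 21, 24, 36, 15  ⇒  Σ = 288
Area = |Σ|/2 = 144.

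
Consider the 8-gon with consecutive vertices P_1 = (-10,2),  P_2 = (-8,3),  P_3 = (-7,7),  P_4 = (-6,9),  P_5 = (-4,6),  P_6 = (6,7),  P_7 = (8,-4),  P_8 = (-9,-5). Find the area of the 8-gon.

Apply the shoelace formula: 2A = Σ (x_i·y_{i+1} − x_{i+1}·y_i), indices taken mod 8.
P_1→P_2: (-10)(3) − (-8)(2) = -14
P_2→P_3: (-8)(7) − (-7)(3) = -35
P_3→P_4: (-7)(9) − (-6)(7) = -21
P_4→P_5: (-6)(6) − (-4)(9) = 0
P_5→P_6: (-4)(7) − (6)(6) = -64
P_6→P_7: (6)(-4) − (8)(7) = -80
P_7→P_8: (8)(-5) − (-9)(-4) = -76
P_8→P_1: (-9)(2) − (-10)(-5) = -68
Σ = -358
Area = |Σ|/2 = 179.

179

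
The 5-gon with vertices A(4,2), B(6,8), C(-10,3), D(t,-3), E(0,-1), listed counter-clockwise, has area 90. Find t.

-7

The doubled signed area Σ (x_i y_{i+1} − x_{i+1} y_i) is linear in t.
With t=0 it equals 152; the coefficient of t is -4 (from the two edges through D).
So -4·t + 152 = 2·90 = 180 ⇒ t = -7.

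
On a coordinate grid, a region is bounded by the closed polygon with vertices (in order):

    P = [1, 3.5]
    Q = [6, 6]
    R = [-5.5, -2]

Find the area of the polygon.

P→Q: (1)(6) − (6)(3.5) = -15
Q→R: (6)(-2) − (-5.5)(6) = 21
R→P: (-5.5)(3.5) − (1)(-2) = -17.25
Σ = -11.25
Area = |Σ|/2 = 5.625.

5.625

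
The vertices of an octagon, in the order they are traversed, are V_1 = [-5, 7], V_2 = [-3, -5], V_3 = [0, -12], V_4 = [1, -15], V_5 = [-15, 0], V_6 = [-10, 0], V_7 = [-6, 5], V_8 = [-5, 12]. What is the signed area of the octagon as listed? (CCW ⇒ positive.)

-101.5

Cross-terms: 46, 36, 12, -225, 0, -50, -47, 25  ⇒  Σ = -203
Signed area = Σ/2 = -101.5 (negative ⇒ clockwise traversal).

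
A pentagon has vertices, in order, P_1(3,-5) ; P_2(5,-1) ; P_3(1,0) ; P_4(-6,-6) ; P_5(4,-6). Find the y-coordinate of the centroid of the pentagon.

-53/15

Apply the shoelace (surveyor's) formula. First the cross-terms c_i = x_i·y_{i+1} − x_{i+1}·y_i:
  22, 1, -6, 60, -2  ⇒  2A = 75, A = 37.5.
Then Σ (y_i + y_{i+1})·c_i = -795, so ȳ = -795 / (6·37.5) = -53/15.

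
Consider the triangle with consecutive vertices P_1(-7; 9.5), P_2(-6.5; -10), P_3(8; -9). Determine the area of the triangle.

Apply the surveyor's formula: 2A = Σ (x_i·y_{i+1} − x_{i+1}·y_i), indices taken mod 3.
Σ = (131.75) + (138.5) + (13) = 283.25
Area = |Σ|/2 = 141.625.

141.625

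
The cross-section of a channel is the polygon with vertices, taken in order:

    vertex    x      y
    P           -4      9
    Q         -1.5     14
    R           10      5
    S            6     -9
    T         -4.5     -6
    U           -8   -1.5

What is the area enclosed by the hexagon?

Apply the shoelace formula: 2A = Σ (x_i·y_{i+1} − x_{i+1}·y_i), indices taken mod 6.
Σ = (-42.5) + (-147.5) + (-120) + (-76.5) + (-41.25) + (-78) = -505.75
Area = |Σ|/2 = 252.875.

252.875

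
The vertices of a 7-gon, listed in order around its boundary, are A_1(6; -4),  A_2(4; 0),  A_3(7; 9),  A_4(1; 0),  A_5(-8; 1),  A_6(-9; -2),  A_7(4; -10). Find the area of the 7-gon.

Σ = (16) + (36) + (-9) + (1) + (25) + (98) + (44) = 211
Area = |Σ|/2 = 105.5.

105.5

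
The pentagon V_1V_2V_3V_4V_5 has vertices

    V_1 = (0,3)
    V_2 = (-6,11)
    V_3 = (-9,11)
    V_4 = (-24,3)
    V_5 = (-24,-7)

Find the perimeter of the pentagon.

66

|V_1V_2| = √((-6)² + (8)²) = √100 = 10
|V_2V_3| = √((-3)² + (0)²) = √9 = 3
|V_3V_4| = √((-15)² + (-8)²) = √289 = 17
|V_4V_5| = √((0)² + (-10)²) = √100 = 10
|V_5V_1| = √((24)² + (10)²) = √676 = 26
Perimeter = 10 + 3 + 17 + 10 + 26 = 66.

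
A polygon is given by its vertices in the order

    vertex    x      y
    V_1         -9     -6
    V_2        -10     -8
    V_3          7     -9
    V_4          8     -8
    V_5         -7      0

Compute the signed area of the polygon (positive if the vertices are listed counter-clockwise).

Apply Gauss's area formula: 2A = Σ (x_i·y_{i+1} − x_{i+1}·y_i), indices taken mod 5.
V_1→V_2: (-9)(-8) − (-10)(-6) = 12
V_2→V_3: (-10)(-9) − (7)(-8) = 146
V_3→V_4: (7)(-8) − (8)(-9) = 16
V_4→V_5: (8)(0) − (-7)(-8) = -56
V_5→V_1: (-7)(-6) − (-9)(0) = 42
Σ = 160
Signed area = Σ/2 = 80 (positive ⇒ counter-clockwise traversal).

80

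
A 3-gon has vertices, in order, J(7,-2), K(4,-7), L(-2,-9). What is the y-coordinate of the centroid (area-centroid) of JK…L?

-6

Apply Gauss's area formula. First the cross-terms c_i = x_i·y_{i+1} − x_{i+1}·y_i:
  -41, -50, 67  ⇒  2A = -24, A = -12.
Then Σ (y_i + y_{i+1})·c_i = 432, so ȳ = 432 / (6·(-12)) = -6.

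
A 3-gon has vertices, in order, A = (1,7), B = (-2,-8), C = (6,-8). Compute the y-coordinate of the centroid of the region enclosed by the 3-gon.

-3

Apply the shoelace (surveyor's) formula. First the cross-terms c_i = x_i·y_{i+1} − x_{i+1}·y_i:
  6, 64, 50  ⇒  2A = 120, A = 60.
Then Σ (y_i + y_{i+1})·c_i = -1080, so ȳ = -1080 / (6·60) = -3.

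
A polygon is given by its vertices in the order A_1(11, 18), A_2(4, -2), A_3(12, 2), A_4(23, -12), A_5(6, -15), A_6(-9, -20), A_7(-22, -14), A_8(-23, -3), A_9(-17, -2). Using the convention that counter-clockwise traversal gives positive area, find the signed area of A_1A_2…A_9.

Cross-terms: -94, 32, -190, -273, -255, -314, -256, -5, -284  ⇒  Σ = -1639
Signed area = Σ/2 = -819.5 (negative ⇒ clockwise traversal).

-819.5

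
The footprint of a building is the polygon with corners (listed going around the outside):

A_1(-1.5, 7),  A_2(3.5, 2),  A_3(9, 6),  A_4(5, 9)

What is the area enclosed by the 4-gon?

Cross-terms: -27.5, 3, 51, 48.5  ⇒  Σ = 75
Area = |Σ|/2 = 37.5.

37.5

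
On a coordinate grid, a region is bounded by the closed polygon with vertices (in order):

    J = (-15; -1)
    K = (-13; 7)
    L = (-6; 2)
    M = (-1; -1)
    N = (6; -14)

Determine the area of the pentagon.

145

Apply the shoelace (surveyor's) formula: 2A = Σ (x_i·y_{i+1} − x_{i+1}·y_i), indices taken mod 5.
Σ = (-118) + (16) + (8) + (20) + (-216) = -290
Area = |Σ|/2 = 145.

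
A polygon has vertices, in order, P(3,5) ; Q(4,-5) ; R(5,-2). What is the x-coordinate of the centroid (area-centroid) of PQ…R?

4

Apply the shoelace formula. First the cross-terms c_i = x_i·y_{i+1} − x_{i+1}·y_i:
  -35, 17, 31  ⇒  2A = 13, A = 6.5.
Then Σ (x_i + x_{i+1})·c_i = 156, so x̄ = 156 / (6·6.5) = 4.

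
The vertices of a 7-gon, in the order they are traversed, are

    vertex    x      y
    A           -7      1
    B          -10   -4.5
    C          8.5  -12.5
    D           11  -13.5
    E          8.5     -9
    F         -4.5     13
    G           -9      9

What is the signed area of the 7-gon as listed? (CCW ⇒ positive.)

221.875

Apply the shoelace (surveyor's) formula: 2A = Σ (x_i·y_{i+1} − x_{i+1}·y_i), indices taken mod 7.
Σ = (41.5) + (163.25) + (22.75) + (15.75) + (70) + (76.5) + (54) = 443.75
Signed area = Σ/2 = 221.875 (positive ⇒ counter-clockwise traversal).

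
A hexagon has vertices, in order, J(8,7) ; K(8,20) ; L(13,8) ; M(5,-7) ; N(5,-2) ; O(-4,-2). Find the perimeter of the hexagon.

72

|JK| = √((0)² + (13)²) = √169 = 13
|KL| = √((5)² + (-12)²) = √169 = 13
|LM| = √((-8)² + (-15)²) = √289 = 17
|MN| = √((0)² + (5)²) = √25 = 5
|NO| = √((-9)² + (0)²) = √81 = 9
|OJ| = √((12)² + (9)²) = √225 = 15
Perimeter = 13 + 13 + 17 + 5 + 9 + 15 = 72.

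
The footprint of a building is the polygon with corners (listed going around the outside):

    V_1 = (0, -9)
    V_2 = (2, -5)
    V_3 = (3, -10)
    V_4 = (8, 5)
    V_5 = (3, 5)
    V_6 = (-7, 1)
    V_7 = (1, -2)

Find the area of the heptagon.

87.5

V_1→V_2: (0)(-5) − (2)(-9) = 18
V_2→V_3: (2)(-10) − (3)(-5) = -5
V_3→V_4: (3)(5) − (8)(-10) = 95
V_4→V_5: (8)(5) − (3)(5) = 25
V_5→V_6: (3)(1) − (-7)(5) = 38
V_6→V_7: (-7)(-2) − (1)(1) = 13
V_7→V_1: (1)(-9) − (0)(-2) = -9
Σ = 175
Area = |Σ|/2 = 87.5.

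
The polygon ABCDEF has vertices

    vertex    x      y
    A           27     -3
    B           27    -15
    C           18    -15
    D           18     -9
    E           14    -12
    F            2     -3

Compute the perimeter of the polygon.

|AB| = √((0)² + (-12)²) = √144 = 12
|BC| = √((-9)² + (0)²) = √81 = 9
|CD| = √((0)² + (6)²) = √36 = 6
|DE| = √((-4)² + (-3)²) = √25 = 5
|EF| = √((-12)² + (9)²) = √225 = 15
|FA| = √((25)² + (0)²) = √625 = 25
Perimeter = 12 + 9 + 6 + 5 + 15 + 25 = 72.

72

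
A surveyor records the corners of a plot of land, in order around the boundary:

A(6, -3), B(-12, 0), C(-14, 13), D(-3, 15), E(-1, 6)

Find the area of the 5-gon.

199.5

Apply the shoelace formula: 2A = Σ (x_i·y_{i+1} − x_{i+1}·y_i), indices taken mod 5.
Σ = (-36) + (-156) + (-171) + (-3) + (-33) = -399
Area = |Σ|/2 = 199.5.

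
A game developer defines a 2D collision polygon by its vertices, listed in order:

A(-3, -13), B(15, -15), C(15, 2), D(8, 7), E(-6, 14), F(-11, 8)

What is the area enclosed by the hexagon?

Apply Gauss's area formula: 2A = Σ (x_i·y_{i+1} − x_{i+1}·y_i), indices taken mod 6.
A→B: (-3)(-15) − (15)(-13) = 240
B→C: (15)(2) − (15)(-15) = 255
C→D: (15)(7) − (8)(2) = 89
D→E: (8)(14) − (-6)(7) = 154
E→F: (-6)(8) − (-11)(14) = 106
F→A: (-11)(-13) − (-3)(8) = 167
Σ = 1011
Area = |Σ|/2 = 505.5.

505.5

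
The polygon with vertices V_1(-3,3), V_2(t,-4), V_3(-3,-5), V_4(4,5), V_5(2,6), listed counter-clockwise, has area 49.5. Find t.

The doubled signed area Σ (x_i y_{i+1} − x_{i+1} y_i) is linear in t.
With t=0 it equals 43; the coefficient of t is -8 (from the two edges through V_2).
So -8·t + 43 = 2·49.5 = 99 ⇒ t = -7.

-7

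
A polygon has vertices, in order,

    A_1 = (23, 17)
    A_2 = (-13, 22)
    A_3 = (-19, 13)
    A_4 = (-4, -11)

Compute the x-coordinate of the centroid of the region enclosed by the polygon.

Apply the shoelace formula. First the cross-terms c_i = x_i·y_{i+1} − x_{i+1}·y_i:
  727, 249, 261, 185  ⇒  2A = 1422, A = 711.
Then Σ (x_i + x_{i+1})·c_i = -3186, so x̄ = -3186 / (6·711) = -59/79.

-59/79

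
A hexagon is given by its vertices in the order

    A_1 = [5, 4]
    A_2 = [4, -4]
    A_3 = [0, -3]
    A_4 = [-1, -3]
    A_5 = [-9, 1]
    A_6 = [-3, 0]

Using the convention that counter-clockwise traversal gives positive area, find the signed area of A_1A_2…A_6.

Apply the shoelace (surveyor's) formula: 2A = Σ (x_i·y_{i+1} − x_{i+1}·y_i), indices taken mod 6.
Σ = (-36) + (-12) + (-3) + (-28) + (3) + (-12) = -88
Signed area = Σ/2 = -44 (negative ⇒ clockwise traversal).

-44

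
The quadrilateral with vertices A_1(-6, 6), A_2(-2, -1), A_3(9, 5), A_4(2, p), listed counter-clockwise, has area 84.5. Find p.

The doubled signed area Σ (x_i y_{i+1} − x_{i+1} y_i) is linear in p.
With p=0 it equals 19; the coefficient of p is 15 (from the two edges through A_4).
So 15·p + 19 = 2·84.5 = 169 ⇒ p = 10.

10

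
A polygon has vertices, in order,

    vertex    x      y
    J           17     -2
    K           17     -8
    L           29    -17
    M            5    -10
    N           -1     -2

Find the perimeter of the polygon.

74

|JK| = √((0)² + (-6)²) = √36 = 6
|KL| = √((12)² + (-9)²) = √225 = 15
|LM| = √((-24)² + (7)²) = √625 = 25
|MN| = √((-6)² + (8)²) = √100 = 10
|NJ| = √((18)² + (0)²) = √324 = 18
Perimeter = 6 + 15 + 25 + 10 + 18 = 74.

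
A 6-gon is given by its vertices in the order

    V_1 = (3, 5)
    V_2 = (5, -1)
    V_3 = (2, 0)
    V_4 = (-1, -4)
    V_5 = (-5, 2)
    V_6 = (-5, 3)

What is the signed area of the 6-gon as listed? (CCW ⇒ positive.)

-47.5

Apply the shoelace (surveyor's) formula: 2A = Σ (x_i·y_{i+1} − x_{i+1}·y_i), indices taken mod 6.
Σ = (-28) + (2) + (-8) + (-22) + (-5) + (-34) = -95
Signed area = Σ/2 = -47.5 (negative ⇒ clockwise traversal).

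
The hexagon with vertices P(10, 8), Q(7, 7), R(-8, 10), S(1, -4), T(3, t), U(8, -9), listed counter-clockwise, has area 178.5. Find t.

The doubled signed area Σ (x_i y_{i+1} − x_{i+1} y_i) is linear in t.
With t=0 it equals 301; the coefficient of t is -7 (from the two edges through T).
So -7·t + 301 = 2·178.5 = 357 ⇒ t = -8.

-8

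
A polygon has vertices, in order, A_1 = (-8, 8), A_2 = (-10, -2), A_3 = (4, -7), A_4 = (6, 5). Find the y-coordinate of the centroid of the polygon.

Apply the shoelace formula. First the cross-terms c_i = x_i·y_{i+1} − x_{i+1}·y_i:
  96, 78, 62, 88  ⇒  2A = 324, A = 162.
Then Σ (y_i + y_{i+1})·c_i = 894, so ȳ = 894 / (6·162) = 149/162.

149/162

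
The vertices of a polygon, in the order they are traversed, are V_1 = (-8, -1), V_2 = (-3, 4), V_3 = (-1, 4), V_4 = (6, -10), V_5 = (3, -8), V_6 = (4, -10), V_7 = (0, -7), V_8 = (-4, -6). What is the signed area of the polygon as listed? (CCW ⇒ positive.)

Cross-terms: -35, -8, -14, -18, 2, -28, -28, -44  ⇒  Σ = -173
Signed area = Σ/2 = -86.5 (negative ⇒ clockwise traversal).

-86.5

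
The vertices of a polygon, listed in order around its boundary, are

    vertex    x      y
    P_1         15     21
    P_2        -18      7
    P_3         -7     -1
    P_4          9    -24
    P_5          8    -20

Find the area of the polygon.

Apply the surveyor's formula: 2A = Σ (x_i·y_{i+1} − x_{i+1}·y_i), indices taken mod 5.
Cross-terms: 483, 67, 177, 12, 468  ⇒  Σ = 1207
Area = |Σ|/2 = 603.5.

603.5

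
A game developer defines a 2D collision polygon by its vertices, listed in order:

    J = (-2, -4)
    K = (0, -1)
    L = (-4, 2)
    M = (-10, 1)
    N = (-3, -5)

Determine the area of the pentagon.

34.5

Apply the surveyor's formula: 2A = Σ (x_i·y_{i+1} − x_{i+1}·y_i), indices taken mod 5.
Σ = (2) + (-4) + (16) + (53) + (2) = 69
Area = |Σ|/2 = 34.5.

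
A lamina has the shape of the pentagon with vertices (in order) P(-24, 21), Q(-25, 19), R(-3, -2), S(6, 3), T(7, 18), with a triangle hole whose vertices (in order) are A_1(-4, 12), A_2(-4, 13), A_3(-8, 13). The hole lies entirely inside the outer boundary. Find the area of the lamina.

420.5

Outer boundary:
Σ = (69) + (107) + (3) + (87) + (579) = 845
Area = |Σ|/2 = 422.5.
Hole:
Apply the surveyor's formula: 2A = Σ (x_i·y_{i+1} − x_{i+1}·y_i), indices taken mod 3.
Cross-terms: -4, 52, -44  ⇒  Σ = 4
Area = |Σ|/2 = 2.
Net area = 422.5 − 2 = 420.5.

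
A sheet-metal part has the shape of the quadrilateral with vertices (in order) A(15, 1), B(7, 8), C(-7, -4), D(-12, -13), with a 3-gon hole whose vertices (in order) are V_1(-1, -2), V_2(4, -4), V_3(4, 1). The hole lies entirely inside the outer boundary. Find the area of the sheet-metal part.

171

Outer boundary:
Cross-terms: 113, 28, 43, 183  ⇒  Σ = 367
Area = |Σ|/2 = 183.5.
Hole:
Apply the surveyor's formula: 2A = Σ (x_i·y_{i+1} − x_{i+1}·y_i), indices taken mod 3.
Σ = (12) + (20) + (-7) = 25
Area = |Σ|/2 = 12.5.
Net area = 183.5 − 12.5 = 171.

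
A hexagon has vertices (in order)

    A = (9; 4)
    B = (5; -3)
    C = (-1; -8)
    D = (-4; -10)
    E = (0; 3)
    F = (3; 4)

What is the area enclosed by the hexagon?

78.5

Σ = (-47) + (-43) + (-22) + (-12) + (-9) + (-24) = -157
Area = |Σ|/2 = 78.5.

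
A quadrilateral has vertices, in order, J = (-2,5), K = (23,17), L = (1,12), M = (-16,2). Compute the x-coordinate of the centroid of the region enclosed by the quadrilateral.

515/228

Apply the shoelace (surveyor's) formula. First the cross-terms c_i = x_i·y_{i+1} − x_{i+1}·y_i:
  -149, 259, 194, -76  ⇒  2A = 228, A = 114.
Then Σ (x_i + x_{i+1})·c_i = 1545, so x̄ = 1545 / (6·114) = 515/228.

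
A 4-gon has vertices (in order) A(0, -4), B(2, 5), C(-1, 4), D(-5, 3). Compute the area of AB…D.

Apply the shoelace formula: 2A = Σ (x_i·y_{i+1} − x_{i+1}·y_i), indices taken mod 4.
Σ = (8) + (13) + (17) + (20) = 58
Area = |Σ|/2 = 29.

29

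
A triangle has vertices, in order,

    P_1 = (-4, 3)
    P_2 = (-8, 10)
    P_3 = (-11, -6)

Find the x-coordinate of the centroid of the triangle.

Apply the shoelace formula. First the cross-terms c_i = x_i·y_{i+1} − x_{i+1}·y_i:
  -16, 158, -57  ⇒  2A = 85, A = 42.5.
Then Σ (x_i + x_{i+1})·c_i = -1955, so x̄ = -1955 / (6·42.5) = -23/3.

-23/3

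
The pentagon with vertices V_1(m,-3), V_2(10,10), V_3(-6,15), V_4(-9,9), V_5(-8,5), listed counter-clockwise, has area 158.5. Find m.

-11

The doubled signed area Σ (x_i y_{i+1} − x_{i+1} y_i) is linear in m.
With m=0 it equals 372; the coefficient of m is 5 (from the two edges through V_1).
So 5·m + 372 = 2·158.5 = 317 ⇒ m = -11.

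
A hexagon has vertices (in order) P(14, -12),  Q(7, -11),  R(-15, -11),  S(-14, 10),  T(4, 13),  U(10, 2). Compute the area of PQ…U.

554

Apply Gauss's area formula: 2A = Σ (x_i·y_{i+1} − x_{i+1}·y_i), indices taken mod 6.
Σ = (-70) + (-242) + (-304) + (-222) + (-122) + (-148) = -1108
Area = |Σ|/2 = 554.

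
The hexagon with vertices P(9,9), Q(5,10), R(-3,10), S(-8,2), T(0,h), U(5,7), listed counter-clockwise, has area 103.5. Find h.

-2

Write out the shoelace sum; only the two edges meeting at T involve h:
2·Area = [((-8)·h − 0·2) + (0·7 − 5·h)] + 181
       = -13·h + 181 = 207
⇒ h = -2.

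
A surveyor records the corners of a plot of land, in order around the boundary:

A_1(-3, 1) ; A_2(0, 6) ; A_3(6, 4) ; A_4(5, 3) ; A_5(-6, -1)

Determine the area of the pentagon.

Σ = (-18) + (-36) + (-2) + (13) + (-9) = -52
Area = |Σ|/2 = 26.

26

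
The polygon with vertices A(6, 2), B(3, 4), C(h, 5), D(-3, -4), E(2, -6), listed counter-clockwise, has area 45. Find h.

3

Write out the shoelace sum; only the two edges meeting at C involve h:
2·Area = [(3·5 − h·4) + (h·(-4) − (-3)·5)] + 84
       = -8·h + 114 = 90
⇒ h = 3.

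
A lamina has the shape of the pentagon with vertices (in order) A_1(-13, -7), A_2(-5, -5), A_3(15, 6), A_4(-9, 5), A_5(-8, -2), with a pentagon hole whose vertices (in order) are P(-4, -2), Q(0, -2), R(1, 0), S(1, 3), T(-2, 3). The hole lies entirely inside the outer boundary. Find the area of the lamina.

127

Outer boundary:
Apply Gauss's area formula: 2A = Σ (x_i·y_{i+1} − x_{i+1}·y_i), indices taken mod 5.
Σ = (30) + (45) + (129) + (58) + (30) = 292
Area = |Σ|/2 = 146.
Hole:
Apply the shoelace formula: 2A = Σ (x_i·y_{i+1} − x_{i+1}·y_i), indices taken mod 5.
P→Q: (-4)(-2) − (0)(-2) = 8
Q→R: (0)(0) − (1)(-2) = 2
R→S: (1)(3) − (1)(0) = 3
S→T: (1)(3) − (-2)(3) = 9
T→P: (-2)(-2) − (-4)(3) = 16
Σ = 38
Area = |Σ|/2 = 19.
Net area = 146 − 19 = 127.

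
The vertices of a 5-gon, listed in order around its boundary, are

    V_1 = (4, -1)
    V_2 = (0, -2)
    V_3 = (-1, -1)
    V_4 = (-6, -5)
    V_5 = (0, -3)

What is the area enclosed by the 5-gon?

9.5

Apply the surveyor's formula: 2A = Σ (x_i·y_{i+1} − x_{i+1}·y_i), indices taken mod 5.
Σ = (-8) + (-2) + (-1) + (18) + (12) = 19
Area = |Σ|/2 = 9.5.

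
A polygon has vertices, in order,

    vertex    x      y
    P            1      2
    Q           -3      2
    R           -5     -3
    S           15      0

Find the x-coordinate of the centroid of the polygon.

Apply the shoelace (surveyor's) formula. First the cross-terms c_i = x_i·y_{i+1} − x_{i+1}·y_i:
  8, 19, 45, 30  ⇒  2A = 102, A = 51.
Then Σ (x_i + x_{i+1})·c_i = 762, so x̄ = 762 / (6·51) = 127/51.

127/51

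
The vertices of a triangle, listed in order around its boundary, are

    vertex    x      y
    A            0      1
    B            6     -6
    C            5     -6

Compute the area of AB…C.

3.5

Σ = (-6) + (-6) + (5) = -7
Area = |Σ|/2 = 3.5.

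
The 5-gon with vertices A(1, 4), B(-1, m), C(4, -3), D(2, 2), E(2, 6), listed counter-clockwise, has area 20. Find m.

Write out the shoelace sum; only the two edges meeting at B involve m:
2·Area = [(1·m − (-1)·4) + ((-1)·(-3) − 4·m)] + 24
       = -3·m + 31 = 40
⇒ m = -3.

-3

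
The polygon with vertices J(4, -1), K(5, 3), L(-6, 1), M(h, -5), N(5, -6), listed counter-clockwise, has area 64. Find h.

-2

Write out the shoelace sum; only the two edges meeting at M involve h:
2·Area = [((-6)·(-5) − h·1) + (h·(-6) − 5·(-5))] + 59
       = -7·h + 114 = 128
⇒ h = -2.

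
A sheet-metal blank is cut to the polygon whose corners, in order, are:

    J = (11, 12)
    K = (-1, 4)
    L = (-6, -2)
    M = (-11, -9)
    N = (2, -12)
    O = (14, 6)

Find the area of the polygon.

273

Apply Gauss's area formula: 2A = Σ (x_i·y_{i+1} − x_{i+1}·y_i), indices taken mod 6.
Σ = (56) + (26) + (32) + (150) + (180) + (102) = 546
Area = |Σ|/2 = 273.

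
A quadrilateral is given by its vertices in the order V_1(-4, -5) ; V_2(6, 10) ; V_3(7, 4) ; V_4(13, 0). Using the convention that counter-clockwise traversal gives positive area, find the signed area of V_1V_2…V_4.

Apply the shoelace formula: 2A = Σ (x_i·y_{i+1} − x_{i+1}·y_i), indices taken mod 4.
V_1→V_2: (-4)(10) − (6)(-5) = -10
V_2→V_3: (6)(4) − (7)(10) = -46
V_3→V_4: (7)(0) − (13)(4) = -52
V_4→V_1: (13)(-5) − (-4)(0) = -65
Σ = -173
Signed area = Σ/2 = -86.5 (negative ⇒ clockwise traversal).

-86.5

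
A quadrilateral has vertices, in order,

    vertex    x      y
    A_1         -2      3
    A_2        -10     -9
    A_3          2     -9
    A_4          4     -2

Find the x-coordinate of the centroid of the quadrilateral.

Apply the shoelace formula. First the cross-terms c_i = x_i·y_{i+1} − x_{i+1}·y_i:
  48, 108, 32, 8  ⇒  2A = 196, A = 98.
Then Σ (x_i + x_{i+1})·c_i = -1232, so x̄ = -1232 / (6·98) = -44/21.

-44/21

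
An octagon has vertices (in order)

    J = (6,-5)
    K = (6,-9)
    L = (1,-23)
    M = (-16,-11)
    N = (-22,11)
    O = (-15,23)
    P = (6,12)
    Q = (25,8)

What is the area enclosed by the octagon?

Apply the shoelace (surveyor's) formula: 2A = Σ (x_i·y_{i+1} − x_{i+1}·y_i), indices taken mod 8.
Σ = (-24) + (-129) + (-379) + (-418) + (-341) + (-318) + (-252) + (-173) = -2034
Area = |Σ|/2 = 1017.

1017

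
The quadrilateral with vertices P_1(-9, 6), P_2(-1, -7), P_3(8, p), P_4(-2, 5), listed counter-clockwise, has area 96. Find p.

Write out the shoelace sum; only the two edges meeting at P_3 involve p:
2·Area = [((-1)·p − 8·(-7)) + (8·5 − (-2)·p)] + 102
       = 1·p + 198 = 192
⇒ p = -6.

-6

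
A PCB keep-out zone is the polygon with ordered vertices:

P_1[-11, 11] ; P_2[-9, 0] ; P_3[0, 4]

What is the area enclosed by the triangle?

53.5

P_1→P_2: (-11)(0) − (-9)(11) = 99
P_2→P_3: (-9)(4) − (0)(0) = -36
P_3→P_1: (0)(11) − (-11)(4) = 44
Σ = 107
Area = |Σ|/2 = 53.5.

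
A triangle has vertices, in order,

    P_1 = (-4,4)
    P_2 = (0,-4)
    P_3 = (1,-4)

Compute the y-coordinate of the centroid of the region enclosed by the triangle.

Apply the surveyor's formula. First the cross-terms c_i = x_i·y_{i+1} − x_{i+1}·y_i:
  16, 4, -12  ⇒  2A = 8, A = 4.
Then Σ (y_i + y_{i+1})·c_i = -32, so ȳ = -32 / (6·4) = -4/3.

-4/3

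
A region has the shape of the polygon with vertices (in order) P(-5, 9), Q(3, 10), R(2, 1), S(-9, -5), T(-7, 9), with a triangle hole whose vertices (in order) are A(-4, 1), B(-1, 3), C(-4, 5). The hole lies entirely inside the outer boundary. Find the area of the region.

Outer boundary:
P→Q: (-5)(10) − (3)(9) = -77
Q→R: (3)(1) − (2)(10) = -17
R→S: (2)(-5) − (-9)(1) = -1
S→T: (-9)(9) − (-7)(-5) = -116
T→P: (-7)(9) − (-5)(9) = -18
Σ = -229
Area = |Σ|/2 = 114.5.
Hole:
Apply Gauss's area formula: 2A = Σ (x_i·y_{i+1} − x_{i+1}·y_i), indices taken mod 3.
A→B: (-4)(3) − (-1)(1) = -11
B→C: (-1)(5) − (-4)(3) = 7
C→A: (-4)(1) − (-4)(5) = 16
Σ = 12
Area = |Σ|/2 = 6.
Net area = 114.5 − 6 = 108.5.

108.5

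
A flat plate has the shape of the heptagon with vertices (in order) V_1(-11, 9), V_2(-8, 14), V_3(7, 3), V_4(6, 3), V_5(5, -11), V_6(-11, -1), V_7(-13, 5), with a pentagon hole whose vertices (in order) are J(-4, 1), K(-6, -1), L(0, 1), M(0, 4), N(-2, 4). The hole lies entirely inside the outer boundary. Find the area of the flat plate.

Outer boundary:
Apply the surveyor's formula: 2A = Σ (x_i·y_{i+1} − x_{i+1}·y_i), indices taken mod 7.
Σ = (-82) + (-122) + (3) + (-81) + (-126) + (-68) + (-62) = -538
Area = |Σ|/2 = 269.
Hole:
Apply Gauss's area formula: 2A = Σ (x_i·y_{i+1} − x_{i+1}·y_i), indices taken mod 5.
Σ = (10) + (-6) + (0) + (8) + (14) = 26
Area = |Σ|/2 = 13.
Net area = 269 − 13 = 256.

256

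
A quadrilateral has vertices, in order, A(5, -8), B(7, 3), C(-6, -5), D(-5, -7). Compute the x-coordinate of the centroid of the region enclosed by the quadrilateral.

108/73

Apply the shoelace (surveyor's) formula. First the cross-terms c_i = x_i·y_{i+1} − x_{i+1}·y_i:
  71, -17, 17, 75  ⇒  2A = 146, A = 73.
Then Σ (x_i + x_{i+1})·c_i = 648, so x̄ = 648 / (6·73) = 108/73.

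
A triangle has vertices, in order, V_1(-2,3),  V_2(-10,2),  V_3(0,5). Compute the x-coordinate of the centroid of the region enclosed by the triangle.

-4

Apply Gauss's area formula. First the cross-terms c_i = x_i·y_{i+1} − x_{i+1}·y_i:
  26, -50, 10  ⇒  2A = -14, A = -7.
Then Σ (x_i + x_{i+1})·c_i = 168, so x̄ = 168 / (6·(-7)) = -4.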